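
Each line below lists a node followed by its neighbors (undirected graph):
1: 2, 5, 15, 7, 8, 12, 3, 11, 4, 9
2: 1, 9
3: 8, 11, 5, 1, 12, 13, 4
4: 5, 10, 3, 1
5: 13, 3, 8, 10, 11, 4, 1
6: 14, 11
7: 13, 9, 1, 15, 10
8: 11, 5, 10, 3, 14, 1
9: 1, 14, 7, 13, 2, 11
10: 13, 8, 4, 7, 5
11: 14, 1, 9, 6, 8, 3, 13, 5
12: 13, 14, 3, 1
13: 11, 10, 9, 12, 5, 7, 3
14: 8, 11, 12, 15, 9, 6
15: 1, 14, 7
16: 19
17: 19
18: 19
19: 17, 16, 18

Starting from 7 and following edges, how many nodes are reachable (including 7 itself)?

15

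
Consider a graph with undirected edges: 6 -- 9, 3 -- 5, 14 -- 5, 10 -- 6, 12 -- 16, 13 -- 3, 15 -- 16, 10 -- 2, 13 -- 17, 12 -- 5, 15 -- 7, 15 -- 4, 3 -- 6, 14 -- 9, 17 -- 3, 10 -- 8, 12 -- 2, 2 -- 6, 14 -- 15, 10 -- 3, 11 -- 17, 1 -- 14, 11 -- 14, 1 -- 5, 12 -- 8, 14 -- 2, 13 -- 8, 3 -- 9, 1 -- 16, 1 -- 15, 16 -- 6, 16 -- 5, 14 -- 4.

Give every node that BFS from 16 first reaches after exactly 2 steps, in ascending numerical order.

Level 0: 16
Level 1: 1, 5, 6, 12, 15
Level 2: 2, 3, 4, 7, 8, 9, 10, 14
Level 3: 11, 13, 17

2, 3, 4, 7, 8, 9, 10, 14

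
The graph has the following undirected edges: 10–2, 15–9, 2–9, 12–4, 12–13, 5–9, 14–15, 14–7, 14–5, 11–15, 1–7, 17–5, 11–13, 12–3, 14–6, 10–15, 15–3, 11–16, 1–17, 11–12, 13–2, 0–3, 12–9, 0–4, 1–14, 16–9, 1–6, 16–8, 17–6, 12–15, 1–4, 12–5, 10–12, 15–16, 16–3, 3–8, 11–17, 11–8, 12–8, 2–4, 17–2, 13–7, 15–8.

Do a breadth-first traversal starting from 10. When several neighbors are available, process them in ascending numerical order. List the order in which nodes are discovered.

Visit 10; enqueue 2, 12, 15 → queue [2, 12, 15]
Visit 2; enqueue 4, 9, 13, 17 → queue [12, 15, 4, 9, 13, 17]
Visit 12; enqueue 3, 5, 8, 11 → queue [15, 4, 9, 13, 17, 3, 5, 8, 11]
Visit 15; enqueue 14, 16 → queue [4, 9, 13, 17, 3, 5, 8, 11, 14, 16]
Visit 4; enqueue 0, 1 → queue [9, 13, 17, 3, 5, 8, 11, 14, 16, 0, 1]
Visit 9 → queue [13, 17, 3, 5, 8, 11, 14, 16, 0, 1]
Visit 13; enqueue 7 → queue [17, 3, 5, 8, 11, 14, 16, 0, 1, 7]
Visit 17; enqueue 6 → queue [3, 5, 8, 11, 14, 16, 0, 1, 7, 6]
Visit 3 → queue [5, 8, 11, 14, 16, 0, 1, 7, 6]
Visit 5 → queue [8, 11, 14, 16, 0, 1, 7, 6]
Visit 8 → queue [11, 14, 16, 0, 1, 7, 6]
Visit 11 → queue [14, 16, 0, 1, 7, 6]
Visit 14 → queue [16, 0, 1, 7, 6]
Visit 16 → queue [0, 1, 7, 6]
Visit 0 → queue [1, 7, 6]
Visit 1 → queue [7, 6]
Visit 7 → queue [6]
Visit 6 → queue []

10, 2, 12, 15, 4, 9, 13, 17, 3, 5, 8, 11, 14, 16, 0, 1, 7, 6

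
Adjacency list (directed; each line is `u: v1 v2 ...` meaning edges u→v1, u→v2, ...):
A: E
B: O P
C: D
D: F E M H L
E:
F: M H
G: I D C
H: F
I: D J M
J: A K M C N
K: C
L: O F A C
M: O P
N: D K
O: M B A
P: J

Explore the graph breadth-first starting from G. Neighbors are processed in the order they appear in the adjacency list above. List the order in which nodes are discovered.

G -> I -> D -> C -> J -> M -> F -> E -> H -> L -> A -> K -> N -> O -> P -> B

Visit G; enqueue I, D, C → queue [I, D, C]
Visit I; enqueue J, M → queue [D, C, J, M]
Visit D; enqueue F, E, H, L → queue [C, J, M, F, E, H, L]
Visit C → queue [J, M, F, E, H, L]
Visit J; enqueue A, K, N → queue [M, F, E, H, L, A, K, N]
Visit M; enqueue O, P → queue [F, E, H, L, A, K, N, O, P]
Visit F → queue [E, H, L, A, K, N, O, P]
Visit E → queue [H, L, A, K, N, O, P]
Visit H → queue [L, A, K, N, O, P]
Visit L → queue [A, K, N, O, P]
Visit A → queue [K, N, O, P]
Visit K → queue [N, O, P]
Visit N → queue [O, P]
Visit O; enqueue B → queue [P, B]
Visit P → queue [B]
Visit B → queue []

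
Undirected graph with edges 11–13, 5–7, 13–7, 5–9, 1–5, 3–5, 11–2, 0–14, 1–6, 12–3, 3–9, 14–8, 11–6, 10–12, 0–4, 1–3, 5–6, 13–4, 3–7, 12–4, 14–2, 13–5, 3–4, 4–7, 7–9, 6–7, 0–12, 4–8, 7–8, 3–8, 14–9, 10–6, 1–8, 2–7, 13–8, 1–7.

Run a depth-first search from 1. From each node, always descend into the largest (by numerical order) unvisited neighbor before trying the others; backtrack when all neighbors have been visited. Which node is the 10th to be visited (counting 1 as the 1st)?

12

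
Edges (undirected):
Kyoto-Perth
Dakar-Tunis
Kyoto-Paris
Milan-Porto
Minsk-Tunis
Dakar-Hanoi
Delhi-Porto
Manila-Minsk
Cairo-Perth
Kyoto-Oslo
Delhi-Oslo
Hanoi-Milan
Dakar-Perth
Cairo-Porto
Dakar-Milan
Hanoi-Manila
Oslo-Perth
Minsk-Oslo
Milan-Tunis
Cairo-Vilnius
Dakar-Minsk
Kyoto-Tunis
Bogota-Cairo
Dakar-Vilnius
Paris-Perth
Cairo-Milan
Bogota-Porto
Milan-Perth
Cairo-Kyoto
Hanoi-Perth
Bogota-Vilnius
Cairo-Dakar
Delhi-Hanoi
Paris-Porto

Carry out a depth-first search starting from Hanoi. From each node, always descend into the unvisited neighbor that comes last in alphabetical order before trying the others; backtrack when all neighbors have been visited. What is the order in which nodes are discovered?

Visit Hanoi
Hanoi → Perth
Perth → Paris
Paris → Porto
Porto → Milan
Milan → Tunis
Tunis → Minsk
Minsk → Oslo
Oslo → Kyoto
Kyoto → Cairo
Cairo → Vilnius
Vilnius → Dakar
Vilnius → Bogota
Oslo → Delhi
Minsk → Manila

Hanoi → Perth → Paris → Porto → Milan → Tunis → Minsk → Oslo → Kyoto → Cairo → Vilnius → Dakar → Bogota → Delhi → Manila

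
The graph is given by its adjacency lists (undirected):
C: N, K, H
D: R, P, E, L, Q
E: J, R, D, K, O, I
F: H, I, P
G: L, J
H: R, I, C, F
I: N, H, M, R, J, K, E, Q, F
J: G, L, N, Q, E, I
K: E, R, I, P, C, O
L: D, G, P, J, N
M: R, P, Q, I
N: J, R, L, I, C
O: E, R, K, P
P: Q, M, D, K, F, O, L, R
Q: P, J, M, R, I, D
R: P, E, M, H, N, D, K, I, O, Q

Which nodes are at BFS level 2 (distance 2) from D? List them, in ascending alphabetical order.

Level 0: D
Level 1: E, L, P, Q, R
Level 2: F, G, H, I, J, K, M, N, O
Level 3: C

F, G, H, I, J, K, M, N, O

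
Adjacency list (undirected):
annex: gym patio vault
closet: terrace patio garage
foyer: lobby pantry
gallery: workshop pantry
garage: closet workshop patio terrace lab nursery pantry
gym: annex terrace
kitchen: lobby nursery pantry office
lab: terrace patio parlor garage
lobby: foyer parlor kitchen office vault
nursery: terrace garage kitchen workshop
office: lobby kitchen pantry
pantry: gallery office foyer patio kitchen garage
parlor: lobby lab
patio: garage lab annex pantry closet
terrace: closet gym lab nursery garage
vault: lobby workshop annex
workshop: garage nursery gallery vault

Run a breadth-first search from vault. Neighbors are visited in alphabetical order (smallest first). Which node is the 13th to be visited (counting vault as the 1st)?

nursery

Visit vault; enqueue annex, lobby, workshop → queue [annex, lobby, workshop]
Visit annex; enqueue gym, patio → queue [lobby, workshop, gym, patio]
Visit lobby; enqueue foyer, kitchen, office, parlor → queue [workshop, gym, patio, foyer, kitchen, office, parlor]
Visit workshop; enqueue gallery, garage, nursery → queue [gym, patio, foyer, kitchen, office, parlor, gallery, garage, nursery]
Visit gym; enqueue terrace → queue [patio, foyer, kitchen, office, parlor, gallery, garage, nursery, terrace]
Visit patio; enqueue closet, lab, pantry → queue [foyer, kitchen, office, parlor, gallery, garage, nursery, terrace, closet, lab, pantry]
Visit foyer → queue [kitchen, office, parlor, gallery, garage, nursery, terrace, closet, lab, pantry]
Visit kitchen → queue [office, parlor, gallery, garage, nursery, terrace, closet, lab, pantry]
Visit office → queue [parlor, gallery, garage, nursery, terrace, closet, lab, pantry]
Visit parlor → queue [gallery, garage, nursery, terrace, closet, lab, pantry]
Visit gallery → queue [garage, nursery, terrace, closet, lab, pantry]
Visit garage → queue [nursery, terrace, closet, lab, pantry]
Visit nursery → queue [terrace, closet, lab, pantry]
Visit terrace → queue [closet, lab, pantry]
Visit closet → queue [lab, pantry]
Visit lab → queue [pantry]
Visit pantry → queue []

Visit order: vault, annex, lobby, workshop, gym, patio, foyer, kitchen, office, parlor, gallery, garage, nursery, terrace, closet, lab, pantry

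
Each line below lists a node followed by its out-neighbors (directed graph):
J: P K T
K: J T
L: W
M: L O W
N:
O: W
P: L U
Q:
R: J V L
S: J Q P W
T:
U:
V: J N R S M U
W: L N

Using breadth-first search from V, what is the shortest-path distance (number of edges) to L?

2

Level 0: V
Level 1: J, M, N, R, S, U
Level 2: K, L, O, P, Q, T, W
L first appears at level 2.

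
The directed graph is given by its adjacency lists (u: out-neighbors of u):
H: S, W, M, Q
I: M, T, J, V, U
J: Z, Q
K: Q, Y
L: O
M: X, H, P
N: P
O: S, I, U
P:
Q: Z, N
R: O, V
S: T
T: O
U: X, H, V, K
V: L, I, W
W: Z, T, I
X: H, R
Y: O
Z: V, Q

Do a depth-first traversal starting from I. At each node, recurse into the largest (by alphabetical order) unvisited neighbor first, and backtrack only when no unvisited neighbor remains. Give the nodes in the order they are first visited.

Visit I
I → V
V → W
W → Z
Z → Q
Q → N
N → P
W → T
T → O
O → U
U → X
X → R
X → H
H → S
H → M
U → K
K → Y
V → L
I → J

I -> V -> W -> Z -> Q -> N -> P -> T -> O -> U -> X -> R -> H -> S -> M -> K -> Y -> L -> J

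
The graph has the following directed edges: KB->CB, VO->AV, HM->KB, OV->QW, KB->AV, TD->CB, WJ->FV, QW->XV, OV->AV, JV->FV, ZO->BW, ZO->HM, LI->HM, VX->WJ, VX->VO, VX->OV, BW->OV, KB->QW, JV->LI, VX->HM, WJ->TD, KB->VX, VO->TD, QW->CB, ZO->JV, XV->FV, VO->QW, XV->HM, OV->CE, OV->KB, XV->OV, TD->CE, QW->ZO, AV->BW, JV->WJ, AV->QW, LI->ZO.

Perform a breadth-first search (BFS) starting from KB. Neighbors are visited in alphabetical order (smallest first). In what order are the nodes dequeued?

Visit KB; enqueue AV, CB, QW, VX → queue [AV, CB, QW, VX]
Visit AV; enqueue BW → queue [CB, QW, VX, BW]
Visit CB → queue [QW, VX, BW]
Visit QW; enqueue XV, ZO → queue [VX, BW, XV, ZO]
Visit VX; enqueue HM, OV, VO, WJ → queue [BW, XV, ZO, HM, OV, VO, WJ]
Visit BW → queue [XV, ZO, HM, OV, VO, WJ]
Visit XV; enqueue FV → queue [ZO, HM, OV, VO, WJ, FV]
Visit ZO; enqueue JV → queue [HM, OV, VO, WJ, FV, JV]
Visit HM → queue [OV, VO, WJ, FV, JV]
Visit OV; enqueue CE → queue [VO, WJ, FV, JV, CE]
Visit VO; enqueue TD → queue [WJ, FV, JV, CE, TD]
Visit WJ → queue [FV, JV, CE, TD]
Visit FV → queue [JV, CE, TD]
Visit JV; enqueue LI → queue [CE, TD, LI]
Visit CE → queue [TD, LI]
Visit TD → queue [LI]
Visit LI → queue []

KB -> AV -> CB -> QW -> VX -> BW -> XV -> ZO -> HM -> OV -> VO -> WJ -> FV -> JV -> CE -> TD -> LI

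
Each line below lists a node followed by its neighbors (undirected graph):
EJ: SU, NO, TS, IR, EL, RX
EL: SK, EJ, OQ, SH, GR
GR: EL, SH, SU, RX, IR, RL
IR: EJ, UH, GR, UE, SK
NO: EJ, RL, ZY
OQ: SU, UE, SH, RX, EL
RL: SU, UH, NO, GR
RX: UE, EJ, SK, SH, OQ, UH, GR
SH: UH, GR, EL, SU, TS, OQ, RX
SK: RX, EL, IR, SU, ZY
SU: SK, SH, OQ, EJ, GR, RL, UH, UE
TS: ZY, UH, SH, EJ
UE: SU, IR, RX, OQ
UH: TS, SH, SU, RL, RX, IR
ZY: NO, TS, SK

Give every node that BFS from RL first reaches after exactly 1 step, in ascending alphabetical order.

GR, NO, SU, UH

Level 0: RL
Level 1: GR, NO, SU, UH
Level 2: EJ, EL, IR, OQ, RX, SH, SK, TS, UE, ZY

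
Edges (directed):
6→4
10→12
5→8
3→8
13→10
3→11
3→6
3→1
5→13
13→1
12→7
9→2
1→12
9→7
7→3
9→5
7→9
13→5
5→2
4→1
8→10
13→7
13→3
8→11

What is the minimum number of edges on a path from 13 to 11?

Level 0: 13
Level 1: 1, 3, 5, 7, 10
Level 2: 2, 6, 8, 9, 11, 12
Level 3: 4
11 first appears at level 2.

2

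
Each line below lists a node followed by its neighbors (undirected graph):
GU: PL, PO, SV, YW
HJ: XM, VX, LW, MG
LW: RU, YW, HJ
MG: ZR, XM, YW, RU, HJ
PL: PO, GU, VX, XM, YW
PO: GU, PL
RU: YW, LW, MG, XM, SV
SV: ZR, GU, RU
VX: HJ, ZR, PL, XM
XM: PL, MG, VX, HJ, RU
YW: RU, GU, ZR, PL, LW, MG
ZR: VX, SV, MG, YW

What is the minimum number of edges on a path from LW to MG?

2

Level 0: LW
Level 1: HJ, RU, YW
Level 2: GU, MG, PL, SV, VX, XM, ZR
Level 3: PO
MG first appears at level 2.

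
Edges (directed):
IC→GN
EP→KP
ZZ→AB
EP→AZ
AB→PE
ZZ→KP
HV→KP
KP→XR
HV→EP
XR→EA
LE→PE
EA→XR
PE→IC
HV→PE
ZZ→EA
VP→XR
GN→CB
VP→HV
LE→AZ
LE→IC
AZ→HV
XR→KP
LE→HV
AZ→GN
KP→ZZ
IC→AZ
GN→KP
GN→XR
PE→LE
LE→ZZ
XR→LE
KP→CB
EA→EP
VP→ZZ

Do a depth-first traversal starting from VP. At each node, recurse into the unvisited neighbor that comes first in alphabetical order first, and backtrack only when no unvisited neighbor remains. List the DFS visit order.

VP, HV, EP, AZ, GN, CB, KP, XR, EA, LE, IC, PE, ZZ, AB

Visit VP
VP → HV
HV → EP
EP → AZ
AZ → GN
GN → CB
GN → KP
KP → XR
XR → EA
XR → LE
LE → IC
LE → PE
LE → ZZ
ZZ → AB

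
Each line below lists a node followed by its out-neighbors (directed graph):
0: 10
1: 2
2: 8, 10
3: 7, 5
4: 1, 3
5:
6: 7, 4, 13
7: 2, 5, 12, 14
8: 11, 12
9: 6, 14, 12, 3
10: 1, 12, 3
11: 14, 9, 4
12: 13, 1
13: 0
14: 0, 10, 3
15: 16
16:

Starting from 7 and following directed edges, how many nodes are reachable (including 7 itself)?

BFS from 7 visits: 7, 2, 5, 12, 14, 8, 10, 13, 1, 0, 3, 11, 9, 4, 6
Reachable nodes: 15 of 17 total.

15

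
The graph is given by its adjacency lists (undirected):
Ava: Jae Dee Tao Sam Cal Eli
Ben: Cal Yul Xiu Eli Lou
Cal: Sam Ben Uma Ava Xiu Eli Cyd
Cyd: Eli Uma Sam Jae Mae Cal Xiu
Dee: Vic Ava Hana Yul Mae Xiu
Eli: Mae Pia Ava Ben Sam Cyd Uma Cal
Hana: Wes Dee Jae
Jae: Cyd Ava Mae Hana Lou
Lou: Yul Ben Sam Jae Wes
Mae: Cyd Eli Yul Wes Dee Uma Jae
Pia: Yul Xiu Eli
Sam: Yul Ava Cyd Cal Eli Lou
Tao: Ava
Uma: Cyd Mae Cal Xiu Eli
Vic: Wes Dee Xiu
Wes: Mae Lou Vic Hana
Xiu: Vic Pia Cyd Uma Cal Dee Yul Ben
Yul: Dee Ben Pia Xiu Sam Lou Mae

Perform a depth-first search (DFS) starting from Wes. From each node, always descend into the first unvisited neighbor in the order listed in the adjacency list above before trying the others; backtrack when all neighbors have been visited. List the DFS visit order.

Wes, Mae, Cyd, Eli, Pia, Yul, Dee, Vic, Xiu, Uma, Cal, Sam, Ava, Jae, Hana, Lou, Ben, Tao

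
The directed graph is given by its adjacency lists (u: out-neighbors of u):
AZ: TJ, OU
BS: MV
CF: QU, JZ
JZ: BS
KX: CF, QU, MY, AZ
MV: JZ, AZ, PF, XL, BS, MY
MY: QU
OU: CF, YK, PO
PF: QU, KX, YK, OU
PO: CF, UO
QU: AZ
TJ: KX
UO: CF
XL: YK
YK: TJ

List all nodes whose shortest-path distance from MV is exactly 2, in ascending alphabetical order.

Level 0: MV
Level 1: AZ, BS, JZ, MY, PF, XL
Level 2: KX, OU, QU, TJ, YK
Level 3: CF, PO
Level 4: UO

KX, OU, QU, TJ, YK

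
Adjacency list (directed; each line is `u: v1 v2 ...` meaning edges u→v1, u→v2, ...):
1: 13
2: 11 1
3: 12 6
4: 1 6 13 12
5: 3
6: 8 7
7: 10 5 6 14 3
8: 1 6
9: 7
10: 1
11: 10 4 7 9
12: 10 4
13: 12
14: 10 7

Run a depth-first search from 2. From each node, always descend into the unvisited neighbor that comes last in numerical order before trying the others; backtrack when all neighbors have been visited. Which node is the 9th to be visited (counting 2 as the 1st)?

8

Visit 2
2 → 11
11 → 10
10 → 1
1 → 13
13 → 12
12 → 4
4 → 6
6 → 8
6 → 7
7 → 14
7 → 5
5 → 3
11 → 9

Visit order: 2, 11, 10, 1, 13, 12, 4, 6, 8, 7, 14, 5, 3, 9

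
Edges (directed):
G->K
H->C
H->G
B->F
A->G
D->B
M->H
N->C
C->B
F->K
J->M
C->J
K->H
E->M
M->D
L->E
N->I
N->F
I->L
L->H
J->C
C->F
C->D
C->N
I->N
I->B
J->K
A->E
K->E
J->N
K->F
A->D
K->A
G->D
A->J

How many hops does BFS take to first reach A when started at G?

2

Level 0: G
Level 1: D, K
Level 2: A, B, E, F, H
Level 3: C, J, M
Level 4: N
Level 5: I
Level 6: L
A first appears at level 2.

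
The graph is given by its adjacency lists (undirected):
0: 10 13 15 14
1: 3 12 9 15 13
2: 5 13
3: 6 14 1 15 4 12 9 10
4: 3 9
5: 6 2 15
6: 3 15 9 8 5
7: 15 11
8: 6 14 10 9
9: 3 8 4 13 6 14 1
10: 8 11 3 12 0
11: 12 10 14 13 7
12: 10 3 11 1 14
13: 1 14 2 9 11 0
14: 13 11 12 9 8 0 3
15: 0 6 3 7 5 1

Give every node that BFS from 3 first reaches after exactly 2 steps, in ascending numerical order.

0, 5, 7, 8, 11, 13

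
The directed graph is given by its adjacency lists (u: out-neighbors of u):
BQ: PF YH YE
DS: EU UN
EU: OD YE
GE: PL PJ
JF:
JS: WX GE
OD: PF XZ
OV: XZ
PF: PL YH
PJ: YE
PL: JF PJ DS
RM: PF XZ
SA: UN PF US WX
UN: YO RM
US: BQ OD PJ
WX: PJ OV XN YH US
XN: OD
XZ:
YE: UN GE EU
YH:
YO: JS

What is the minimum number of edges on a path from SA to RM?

Level 0: SA
Level 1: PF, UN, US, WX
Level 2: BQ, OD, OV, PJ, PL, RM, XN, YH, YO
Level 3: DS, JF, JS, XZ, YE
Level 4: EU, GE
RM first appears at level 2.

2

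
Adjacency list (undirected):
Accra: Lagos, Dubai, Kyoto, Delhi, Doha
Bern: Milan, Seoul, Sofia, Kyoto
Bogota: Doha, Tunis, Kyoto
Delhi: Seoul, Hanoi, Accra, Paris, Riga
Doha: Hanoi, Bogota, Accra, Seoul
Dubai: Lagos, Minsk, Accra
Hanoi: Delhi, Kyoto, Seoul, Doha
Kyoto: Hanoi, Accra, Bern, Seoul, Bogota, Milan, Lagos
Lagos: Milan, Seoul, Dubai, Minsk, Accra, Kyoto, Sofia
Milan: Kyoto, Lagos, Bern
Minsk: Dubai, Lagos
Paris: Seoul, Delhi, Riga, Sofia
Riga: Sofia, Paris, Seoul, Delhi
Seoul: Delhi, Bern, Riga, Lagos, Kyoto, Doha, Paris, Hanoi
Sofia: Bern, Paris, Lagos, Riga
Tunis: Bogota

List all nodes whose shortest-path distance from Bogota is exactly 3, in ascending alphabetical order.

Delhi, Dubai, Minsk, Paris, Riga, Sofia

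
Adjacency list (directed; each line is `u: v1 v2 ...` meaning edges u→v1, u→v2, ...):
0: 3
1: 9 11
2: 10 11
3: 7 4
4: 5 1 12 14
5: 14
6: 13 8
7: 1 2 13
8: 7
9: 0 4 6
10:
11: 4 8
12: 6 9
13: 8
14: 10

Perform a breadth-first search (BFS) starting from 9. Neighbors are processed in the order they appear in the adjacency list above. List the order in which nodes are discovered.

9, 0, 4, 6, 3, 5, 1, 12, 14, 13, 8, 7, 11, 10, 2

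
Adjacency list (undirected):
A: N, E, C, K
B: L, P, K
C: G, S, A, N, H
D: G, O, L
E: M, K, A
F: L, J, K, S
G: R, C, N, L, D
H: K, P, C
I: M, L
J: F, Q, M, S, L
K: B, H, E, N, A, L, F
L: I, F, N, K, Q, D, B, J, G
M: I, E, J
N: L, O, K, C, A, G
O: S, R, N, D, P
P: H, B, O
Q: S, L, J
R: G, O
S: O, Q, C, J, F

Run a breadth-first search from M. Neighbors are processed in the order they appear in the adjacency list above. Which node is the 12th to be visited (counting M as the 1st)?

D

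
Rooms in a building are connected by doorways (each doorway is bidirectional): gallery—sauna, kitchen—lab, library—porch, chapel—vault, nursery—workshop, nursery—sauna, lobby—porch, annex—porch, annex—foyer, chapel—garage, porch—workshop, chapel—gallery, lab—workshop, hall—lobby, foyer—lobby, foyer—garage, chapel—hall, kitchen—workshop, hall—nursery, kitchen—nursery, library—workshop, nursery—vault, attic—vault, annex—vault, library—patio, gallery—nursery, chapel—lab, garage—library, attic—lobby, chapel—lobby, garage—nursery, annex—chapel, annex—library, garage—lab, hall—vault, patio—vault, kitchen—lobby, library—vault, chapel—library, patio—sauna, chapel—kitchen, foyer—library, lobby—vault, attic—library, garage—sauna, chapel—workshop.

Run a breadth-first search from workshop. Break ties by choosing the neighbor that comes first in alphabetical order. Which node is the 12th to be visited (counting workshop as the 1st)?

lobby

Visit workshop; enqueue chapel, kitchen, lab, library, nursery, porch → queue [chapel, kitchen, lab, library, nursery, porch]
Visit chapel; enqueue annex, gallery, garage, hall, lobby, vault → queue [kitchen, lab, library, nursery, porch, annex, gallery, garage, hall, lobby, vault]
Visit kitchen → queue [lab, library, nursery, porch, annex, gallery, garage, hall, lobby, vault]
Visit lab → queue [library, nursery, porch, annex, gallery, garage, hall, lobby, vault]
Visit library; enqueue attic, foyer, patio → queue [nursery, porch, annex, gallery, garage, hall, lobby, vault, attic, foyer, patio]
Visit nursery; enqueue sauna → queue [porch, annex, gallery, garage, hall, lobby, vault, attic, foyer, patio, sauna]
Visit porch → queue [annex, gallery, garage, hall, lobby, vault, attic, foyer, patio, sauna]
Visit annex → queue [gallery, garage, hall, lobby, vault, attic, foyer, patio, sauna]
Visit gallery → queue [garage, hall, lobby, vault, attic, foyer, patio, sauna]
Visit garage → queue [hall, lobby, vault, attic, foyer, patio, sauna]
Visit hall → queue [lobby, vault, attic, foyer, patio, sauna]
Visit lobby → queue [vault, attic, foyer, patio, sauna]
Visit vault → queue [attic, foyer, patio, sauna]
Visit attic → queue [foyer, patio, sauna]
Visit foyer → queue [patio, sauna]
Visit patio → queue [sauna]
Visit sauna → queue []

Visit order: workshop, chapel, kitchen, lab, library, nursery, porch, annex, gallery, garage, hall, lobby, vault, attic, foyer, patio, sauna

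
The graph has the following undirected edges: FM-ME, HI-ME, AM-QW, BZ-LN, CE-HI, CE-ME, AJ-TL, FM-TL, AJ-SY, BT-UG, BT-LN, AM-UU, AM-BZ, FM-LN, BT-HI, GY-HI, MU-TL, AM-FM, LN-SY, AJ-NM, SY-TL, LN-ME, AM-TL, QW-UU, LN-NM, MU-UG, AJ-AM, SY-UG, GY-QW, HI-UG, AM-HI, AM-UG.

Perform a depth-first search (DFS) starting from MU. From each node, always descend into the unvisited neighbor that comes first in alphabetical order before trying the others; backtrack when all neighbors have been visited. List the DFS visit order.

MU TL AJ AM BZ LN BT HI CE ME FM GY QW UU UG SY NM

Visit MU
MU → TL
TL → AJ
AJ → AM
AM → BZ
BZ → LN
LN → BT
BT → HI
HI → CE
CE → ME
ME → FM
HI → GY
GY → QW
QW → UU
HI → UG
UG → SY
LN → NM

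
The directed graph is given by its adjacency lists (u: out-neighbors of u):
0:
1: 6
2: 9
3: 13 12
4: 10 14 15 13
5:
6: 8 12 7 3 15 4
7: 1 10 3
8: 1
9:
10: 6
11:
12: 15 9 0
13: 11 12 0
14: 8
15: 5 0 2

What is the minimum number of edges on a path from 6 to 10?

Level 0: 6
Level 1: 3, 4, 7, 8, 12, 15
Level 2: 0, 1, 2, 5, 9, 10, 13, 14
Level 3: 11
10 first appears at level 2.

2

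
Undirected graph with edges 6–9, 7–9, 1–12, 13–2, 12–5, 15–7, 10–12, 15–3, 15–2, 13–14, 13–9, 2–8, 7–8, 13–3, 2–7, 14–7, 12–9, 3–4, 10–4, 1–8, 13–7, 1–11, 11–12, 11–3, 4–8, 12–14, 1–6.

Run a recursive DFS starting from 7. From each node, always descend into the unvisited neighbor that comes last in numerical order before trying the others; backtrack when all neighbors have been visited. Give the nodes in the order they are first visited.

7 -> 15 -> 3 -> 13 -> 14 -> 12 -> 11 -> 1 -> 8 -> 4 -> 10 -> 2 -> 6 -> 9 -> 5

Visit 7
7 → 15
15 → 3
3 → 13
13 → 14
14 → 12
12 → 11
11 → 1
1 → 8
8 → 4
4 → 10
8 → 2
1 → 6
6 → 9
12 → 5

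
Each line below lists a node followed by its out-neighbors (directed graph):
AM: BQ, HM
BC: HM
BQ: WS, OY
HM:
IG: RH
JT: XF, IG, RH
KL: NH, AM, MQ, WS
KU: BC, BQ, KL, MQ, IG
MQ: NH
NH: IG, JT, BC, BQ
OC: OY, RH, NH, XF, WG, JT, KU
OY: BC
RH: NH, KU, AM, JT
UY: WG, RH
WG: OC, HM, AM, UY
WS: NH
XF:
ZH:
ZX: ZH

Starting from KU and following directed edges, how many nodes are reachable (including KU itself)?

14

BFS from KU visits: KU, BC, BQ, IG, KL, MQ, HM, OY, WS, RH, AM, NH, JT, XF
Reachable nodes: 14 of 19 total.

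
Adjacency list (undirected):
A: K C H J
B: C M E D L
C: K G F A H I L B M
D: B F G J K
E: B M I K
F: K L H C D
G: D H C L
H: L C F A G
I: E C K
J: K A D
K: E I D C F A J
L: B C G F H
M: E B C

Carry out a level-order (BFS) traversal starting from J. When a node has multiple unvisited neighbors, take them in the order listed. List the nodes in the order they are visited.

Visit J; enqueue K, A, D → queue [K, A, D]
Visit K; enqueue E, I, C, F → queue [A, D, E, I, C, F]
Visit A; enqueue H → queue [D, E, I, C, F, H]
Visit D; enqueue B, G → queue [E, I, C, F, H, B, G]
Visit E; enqueue M → queue [I, C, F, H, B, G, M]
Visit I → queue [C, F, H, B, G, M]
Visit C; enqueue L → queue [F, H, B, G, M, L]
Visit F → queue [H, B, G, M, L]
Visit H → queue [B, G, M, L]
Visit B → queue [G, M, L]
Visit G → queue [M, L]
Visit M → queue [L]
Visit L → queue []

J, K, A, D, E, I, C, F, H, B, G, M, L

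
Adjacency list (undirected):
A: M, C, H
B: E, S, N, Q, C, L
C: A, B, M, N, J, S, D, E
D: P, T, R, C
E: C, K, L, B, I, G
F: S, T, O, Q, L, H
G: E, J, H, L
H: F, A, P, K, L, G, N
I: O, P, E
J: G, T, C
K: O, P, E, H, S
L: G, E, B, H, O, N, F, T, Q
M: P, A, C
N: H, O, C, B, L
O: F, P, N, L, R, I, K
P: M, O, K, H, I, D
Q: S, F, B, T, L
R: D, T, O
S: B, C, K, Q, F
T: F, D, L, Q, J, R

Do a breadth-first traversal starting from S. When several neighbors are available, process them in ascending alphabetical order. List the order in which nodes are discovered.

S, B, C, F, K, Q, E, L, N, A, D, J, M, H, O, T, P, G, I, R

Visit S; enqueue B, C, F, K, Q → queue [B, C, F, K, Q]
Visit B; enqueue E, L, N → queue [C, F, K, Q, E, L, N]
Visit C; enqueue A, D, J, M → queue [F, K, Q, E, L, N, A, D, J, M]
Visit F; enqueue H, O, T → queue [K, Q, E, L, N, A, D, J, M, H, O, T]
Visit K; enqueue P → queue [Q, E, L, N, A, D, J, M, H, O, T, P]
Visit Q → queue [E, L, N, A, D, J, M, H, O, T, P]
Visit E; enqueue G, I → queue [L, N, A, D, J, M, H, O, T, P, G, I]
Visit L → queue [N, A, D, J, M, H, O, T, P, G, I]
Visit N → queue [A, D, J, M, H, O, T, P, G, I]
Visit A → queue [D, J, M, H, O, T, P, G, I]
Visit D; enqueue R → queue [J, M, H, O, T, P, G, I, R]
Visit J → queue [M, H, O, T, P, G, I, R]
Visit M → queue [H, O, T, P, G, I, R]
Visit H → queue [O, T, P, G, I, R]
Visit O → queue [T, P, G, I, R]
Visit T → queue [P, G, I, R]
Visit P → queue [G, I, R]
Visit G → queue [I, R]
Visit I → queue [R]
Visit R → queue []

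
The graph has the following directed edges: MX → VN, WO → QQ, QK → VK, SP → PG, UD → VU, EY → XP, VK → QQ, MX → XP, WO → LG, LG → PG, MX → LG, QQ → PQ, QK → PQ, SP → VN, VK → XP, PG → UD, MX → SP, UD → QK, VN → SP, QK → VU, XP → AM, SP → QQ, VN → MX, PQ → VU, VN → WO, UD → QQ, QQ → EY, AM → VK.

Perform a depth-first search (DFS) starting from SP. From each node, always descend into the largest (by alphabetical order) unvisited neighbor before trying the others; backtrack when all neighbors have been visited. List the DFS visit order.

Visit SP
SP → VN
VN → WO
WO → QQ
QQ → PQ
PQ → VU
QQ → EY
EY → XP
XP → AM
AM → VK
WO → LG
LG → PG
PG → UD
UD → QK
VN → MX

SP → VN → WO → QQ → PQ → VU → EY → XP → AM → VK → LG → PG → UD → QK → MX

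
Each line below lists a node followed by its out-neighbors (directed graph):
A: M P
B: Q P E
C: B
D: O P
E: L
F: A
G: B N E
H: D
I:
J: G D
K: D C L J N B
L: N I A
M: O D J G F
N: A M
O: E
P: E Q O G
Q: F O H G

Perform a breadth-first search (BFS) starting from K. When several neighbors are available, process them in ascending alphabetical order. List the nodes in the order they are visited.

K -> B -> C -> D -> J -> L -> N -> E -> P -> Q -> O -> G -> A -> I -> M -> F -> H

Visit K; enqueue B, C, D, J, L, N → queue [B, C, D, J, L, N]
Visit B; enqueue E, P, Q → queue [C, D, J, L, N, E, P, Q]
Visit C → queue [D, J, L, N, E, P, Q]
Visit D; enqueue O → queue [J, L, N, E, P, Q, O]
Visit J; enqueue G → queue [L, N, E, P, Q, O, G]
Visit L; enqueue A, I → queue [N, E, P, Q, O, G, A, I]
Visit N; enqueue M → queue [E, P, Q, O, G, A, I, M]
Visit E → queue [P, Q, O, G, A, I, M]
Visit P → queue [Q, O, G, A, I, M]
Visit Q; enqueue F, H → queue [O, G, A, I, M, F, H]
Visit O → queue [G, A, I, M, F, H]
Visit G → queue [A, I, M, F, H]
Visit A → queue [I, M, F, H]
Visit I → queue [M, F, H]
Visit M → queue [F, H]
Visit F → queue [H]
Visit H → queue []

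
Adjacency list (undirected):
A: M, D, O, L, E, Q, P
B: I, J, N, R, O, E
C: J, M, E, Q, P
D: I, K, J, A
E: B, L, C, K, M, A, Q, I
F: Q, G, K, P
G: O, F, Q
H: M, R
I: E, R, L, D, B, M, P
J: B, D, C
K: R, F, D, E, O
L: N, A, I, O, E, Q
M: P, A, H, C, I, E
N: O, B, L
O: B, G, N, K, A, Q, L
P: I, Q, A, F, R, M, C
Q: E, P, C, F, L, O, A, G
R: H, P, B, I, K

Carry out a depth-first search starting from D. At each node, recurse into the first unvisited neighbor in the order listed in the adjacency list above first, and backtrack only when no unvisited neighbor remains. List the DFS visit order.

D, I, E, B, J, C, M, P, Q, F, G, O, N, L, A, K, R, H

Visit D
D → I
I → E
E → B
B → J
J → C
C → M
M → P
P → Q
Q → F
F → G
G → O
O → N
N → L
L → A
O → K
K → R
R → H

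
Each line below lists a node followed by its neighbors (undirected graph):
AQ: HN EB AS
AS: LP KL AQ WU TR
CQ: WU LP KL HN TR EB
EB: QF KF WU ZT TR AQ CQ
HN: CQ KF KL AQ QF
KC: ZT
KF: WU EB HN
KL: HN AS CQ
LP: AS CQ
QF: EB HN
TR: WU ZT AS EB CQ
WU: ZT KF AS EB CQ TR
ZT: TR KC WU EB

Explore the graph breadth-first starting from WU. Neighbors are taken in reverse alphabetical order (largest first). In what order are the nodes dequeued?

WU ZT TR KF EB CQ AS KC HN QF AQ LP KL

Visit WU; enqueue ZT, TR, KF, EB, CQ, AS → queue [ZT, TR, KF, EB, CQ, AS]
Visit ZT; enqueue KC → queue [TR, KF, EB, CQ, AS, KC]
Visit TR → queue [KF, EB, CQ, AS, KC]
Visit KF; enqueue HN → queue [EB, CQ, AS, KC, HN]
Visit EB; enqueue QF, AQ → queue [CQ, AS, KC, HN, QF, AQ]
Visit CQ; enqueue LP, KL → queue [AS, KC, HN, QF, AQ, LP, KL]
Visit AS → queue [KC, HN, QF, AQ, LP, KL]
Visit KC → queue [HN, QF, AQ, LP, KL]
Visit HN → queue [QF, AQ, LP, KL]
Visit QF → queue [AQ, LP, KL]
Visit AQ → queue [LP, KL]
Visit LP → queue [KL]
Visit KL → queue []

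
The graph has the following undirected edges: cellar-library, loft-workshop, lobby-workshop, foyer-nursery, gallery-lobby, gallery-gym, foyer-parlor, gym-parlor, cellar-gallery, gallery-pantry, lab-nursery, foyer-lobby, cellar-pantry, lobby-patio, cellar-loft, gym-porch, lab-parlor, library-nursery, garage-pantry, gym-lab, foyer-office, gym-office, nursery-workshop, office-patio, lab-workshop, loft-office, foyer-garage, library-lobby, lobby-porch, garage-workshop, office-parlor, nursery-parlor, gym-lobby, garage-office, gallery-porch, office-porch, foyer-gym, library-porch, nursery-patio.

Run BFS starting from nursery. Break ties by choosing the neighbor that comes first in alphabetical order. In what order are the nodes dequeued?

nursery foyer lab library parlor patio workshop garage gym lobby office cellar porch loft pantry gallery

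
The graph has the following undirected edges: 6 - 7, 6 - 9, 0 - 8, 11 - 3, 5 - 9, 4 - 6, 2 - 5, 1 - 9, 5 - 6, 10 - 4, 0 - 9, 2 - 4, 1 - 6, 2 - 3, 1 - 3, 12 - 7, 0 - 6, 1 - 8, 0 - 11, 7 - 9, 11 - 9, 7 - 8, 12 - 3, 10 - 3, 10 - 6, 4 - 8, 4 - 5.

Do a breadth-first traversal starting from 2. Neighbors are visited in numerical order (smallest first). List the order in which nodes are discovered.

Visit 2; enqueue 3, 4, 5 → queue [3, 4, 5]
Visit 3; enqueue 1, 10, 11, 12 → queue [4, 5, 1, 10, 11, 12]
Visit 4; enqueue 6, 8 → queue [5, 1, 10, 11, 12, 6, 8]
Visit 5; enqueue 9 → queue [1, 10, 11, 12, 6, 8, 9]
Visit 1 → queue [10, 11, 12, 6, 8, 9]
Visit 10 → queue [11, 12, 6, 8, 9]
Visit 11; enqueue 0 → queue [12, 6, 8, 9, 0]
Visit 12; enqueue 7 → queue [6, 8, 9, 0, 7]
Visit 6 → queue [8, 9, 0, 7]
Visit 8 → queue [9, 0, 7]
Visit 9 → queue [0, 7]
Visit 0 → queue [7]
Visit 7 → queue []

2, 3, 4, 5, 1, 10, 11, 12, 6, 8, 9, 0, 7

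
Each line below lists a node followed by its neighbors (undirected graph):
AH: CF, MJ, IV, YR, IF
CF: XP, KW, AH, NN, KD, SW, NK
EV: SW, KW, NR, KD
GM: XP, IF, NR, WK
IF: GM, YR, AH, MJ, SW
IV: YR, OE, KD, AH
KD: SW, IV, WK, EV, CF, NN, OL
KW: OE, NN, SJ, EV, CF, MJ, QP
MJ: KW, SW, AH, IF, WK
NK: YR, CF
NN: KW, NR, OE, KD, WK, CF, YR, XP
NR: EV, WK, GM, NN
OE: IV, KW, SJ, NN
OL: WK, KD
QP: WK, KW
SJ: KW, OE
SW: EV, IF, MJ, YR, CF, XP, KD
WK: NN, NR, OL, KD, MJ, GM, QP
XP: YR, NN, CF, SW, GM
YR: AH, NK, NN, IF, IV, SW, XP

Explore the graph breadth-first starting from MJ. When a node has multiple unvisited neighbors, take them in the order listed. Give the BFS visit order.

Visit MJ; enqueue KW, SW, AH, IF, WK → queue [KW, SW, AH, IF, WK]
Visit KW; enqueue OE, NN, SJ, EV, CF, QP → queue [SW, AH, IF, WK, OE, NN, SJ, EV, CF, QP]
Visit SW; enqueue YR, XP, KD → queue [AH, IF, WK, OE, NN, SJ, EV, CF, QP, YR, XP, KD]
Visit AH; enqueue IV → queue [IF, WK, OE, NN, SJ, EV, CF, QP, YR, XP, KD, IV]
Visit IF; enqueue GM → queue [WK, OE, NN, SJ, EV, CF, QP, YR, XP, KD, IV, GM]
Visit WK; enqueue NR, OL → queue [OE, NN, SJ, EV, CF, QP, YR, XP, KD, IV, GM, NR, OL]
Visit OE → queue [NN, SJ, EV, CF, QP, YR, XP, KD, IV, GM, NR, OL]
Visit NN → queue [SJ, EV, CF, QP, YR, XP, KD, IV, GM, NR, OL]
Visit SJ → queue [EV, CF, QP, YR, XP, KD, IV, GM, NR, OL]
Visit EV → queue [CF, QP, YR, XP, KD, IV, GM, NR, OL]
Visit CF; enqueue NK → queue [QP, YR, XP, KD, IV, GM, NR, OL, NK]
Visit QP → queue [YR, XP, KD, IV, GM, NR, OL, NK]
Visit YR → queue [XP, KD, IV, GM, NR, OL, NK]
Visit XP → queue [KD, IV, GM, NR, OL, NK]
Visit KD → queue [IV, GM, NR, OL, NK]
Visit IV → queue [GM, NR, OL, NK]
Visit GM → queue [NR, OL, NK]
Visit NR → queue [OL, NK]
Visit OL → queue [NK]
Visit NK → queue []

MJ → KW → SW → AH → IF → WK → OE → NN → SJ → EV → CF → QP → YR → XP → KD → IV → GM → NR → OL → NK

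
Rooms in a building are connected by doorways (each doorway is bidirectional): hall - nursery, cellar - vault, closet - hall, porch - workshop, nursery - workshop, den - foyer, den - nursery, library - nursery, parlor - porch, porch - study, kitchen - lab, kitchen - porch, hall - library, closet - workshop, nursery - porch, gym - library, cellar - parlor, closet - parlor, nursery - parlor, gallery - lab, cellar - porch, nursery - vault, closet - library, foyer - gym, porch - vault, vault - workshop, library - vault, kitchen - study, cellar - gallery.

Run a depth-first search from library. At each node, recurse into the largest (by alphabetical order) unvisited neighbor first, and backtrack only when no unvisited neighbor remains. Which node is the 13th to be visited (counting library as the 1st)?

closet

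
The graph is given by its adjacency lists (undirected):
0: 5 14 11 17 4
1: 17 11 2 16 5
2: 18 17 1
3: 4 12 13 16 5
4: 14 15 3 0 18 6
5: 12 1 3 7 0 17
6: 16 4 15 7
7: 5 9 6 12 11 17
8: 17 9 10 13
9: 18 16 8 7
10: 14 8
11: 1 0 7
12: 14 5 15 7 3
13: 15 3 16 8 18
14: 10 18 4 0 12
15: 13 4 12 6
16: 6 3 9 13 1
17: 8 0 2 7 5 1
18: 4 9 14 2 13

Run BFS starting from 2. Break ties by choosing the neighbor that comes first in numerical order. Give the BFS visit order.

Visit 2; enqueue 1, 17, 18 → queue [1, 17, 18]
Visit 1; enqueue 5, 11, 16 → queue [17, 18, 5, 11, 16]
Visit 17; enqueue 0, 7, 8 → queue [18, 5, 11, 16, 0, 7, 8]
Visit 18; enqueue 4, 9, 13, 14 → queue [5, 11, 16, 0, 7, 8, 4, 9, 13, 14]
Visit 5; enqueue 3, 12 → queue [11, 16, 0, 7, 8, 4, 9, 13, 14, 3, 12]
Visit 11 → queue [16, 0, 7, 8, 4, 9, 13, 14, 3, 12]
Visit 16; enqueue 6 → queue [0, 7, 8, 4, 9, 13, 14, 3, 12, 6]
Visit 0 → queue [7, 8, 4, 9, 13, 14, 3, 12, 6]
Visit 7 → queue [8, 4, 9, 13, 14, 3, 12, 6]
Visit 8; enqueue 10 → queue [4, 9, 13, 14, 3, 12, 6, 10]
Visit 4; enqueue 15 → queue [9, 13, 14, 3, 12, 6, 10, 15]
Visit 9 → queue [13, 14, 3, 12, 6, 10, 15]
Visit 13 → queue [14, 3, 12, 6, 10, 15]
Visit 14 → queue [3, 12, 6, 10, 15]
Visit 3 → queue [12, 6, 10, 15]
Visit 12 → queue [6, 10, 15]
Visit 6 → queue [10, 15]
Visit 10 → queue [15]
Visit 15 → queue []

2, 1, 17, 18, 5, 11, 16, 0, 7, 8, 4, 9, 13, 14, 3, 12, 6, 10, 15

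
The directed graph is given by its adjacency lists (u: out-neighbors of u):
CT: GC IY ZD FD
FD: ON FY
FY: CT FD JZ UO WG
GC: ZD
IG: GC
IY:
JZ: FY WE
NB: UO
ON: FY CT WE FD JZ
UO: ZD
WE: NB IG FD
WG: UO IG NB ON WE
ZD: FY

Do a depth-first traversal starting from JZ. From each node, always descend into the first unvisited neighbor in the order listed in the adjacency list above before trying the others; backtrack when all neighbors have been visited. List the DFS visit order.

JZ FY CT GC ZD IY FD ON WE NB UO IG WG

Visit JZ
JZ → FY
FY → CT
CT → GC
GC → ZD
CT → IY
CT → FD
FD → ON
ON → WE
WE → NB
NB → UO
WE → IG
FY → WG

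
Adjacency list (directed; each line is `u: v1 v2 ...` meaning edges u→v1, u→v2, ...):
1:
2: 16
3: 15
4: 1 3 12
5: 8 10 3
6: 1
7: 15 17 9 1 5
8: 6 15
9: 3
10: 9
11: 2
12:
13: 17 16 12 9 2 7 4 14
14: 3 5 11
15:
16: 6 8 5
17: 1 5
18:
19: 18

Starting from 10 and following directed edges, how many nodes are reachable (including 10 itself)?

4

BFS from 10 visits: 10, 9, 3, 15
Reachable nodes: 4 of 19 total.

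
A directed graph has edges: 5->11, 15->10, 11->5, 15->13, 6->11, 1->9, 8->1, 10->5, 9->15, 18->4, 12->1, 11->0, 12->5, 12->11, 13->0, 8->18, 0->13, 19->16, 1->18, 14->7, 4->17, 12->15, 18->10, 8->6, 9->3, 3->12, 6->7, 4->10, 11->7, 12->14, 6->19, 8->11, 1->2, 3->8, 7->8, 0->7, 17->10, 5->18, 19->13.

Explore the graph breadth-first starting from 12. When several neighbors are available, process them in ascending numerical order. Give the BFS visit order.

Visit 12; enqueue 1, 5, 11, 14, 15 → queue [1, 5, 11, 14, 15]
Visit 1; enqueue 2, 9, 18 → queue [5, 11, 14, 15, 2, 9, 18]
Visit 5 → queue [11, 14, 15, 2, 9, 18]
Visit 11; enqueue 0, 7 → queue [14, 15, 2, 9, 18, 0, 7]
Visit 14 → queue [15, 2, 9, 18, 0, 7]
Visit 15; enqueue 10, 13 → queue [2, 9, 18, 0, 7, 10, 13]
Visit 2 → queue [9, 18, 0, 7, 10, 13]
Visit 9; enqueue 3 → queue [18, 0, 7, 10, 13, 3]
Visit 18; enqueue 4 → queue [0, 7, 10, 13, 3, 4]
Visit 0 → queue [7, 10, 13, 3, 4]
Visit 7; enqueue 8 → queue [10, 13, 3, 4, 8]
Visit 10 → queue [13, 3, 4, 8]
Visit 13 → queue [3, 4, 8]
Visit 3 → queue [4, 8]
Visit 4; enqueue 17 → queue [8, 17]
Visit 8; enqueue 6 → queue [17, 6]
Visit 17 → queue [6]
Visit 6; enqueue 19 → queue [19]
Visit 19; enqueue 16 → queue [16]
Visit 16 → queue []

12 -> 1 -> 5 -> 11 -> 14 -> 15 -> 2 -> 9 -> 18 -> 0 -> 7 -> 10 -> 13 -> 3 -> 4 -> 8 -> 17 -> 6 -> 19 -> 16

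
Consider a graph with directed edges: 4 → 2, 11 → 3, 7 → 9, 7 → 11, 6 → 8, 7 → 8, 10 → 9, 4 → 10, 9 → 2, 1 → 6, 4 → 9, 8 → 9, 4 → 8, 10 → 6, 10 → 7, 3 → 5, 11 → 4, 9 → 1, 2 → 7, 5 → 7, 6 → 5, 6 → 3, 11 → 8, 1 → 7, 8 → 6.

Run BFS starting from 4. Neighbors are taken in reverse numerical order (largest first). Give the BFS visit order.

Visit 4; enqueue 10, 9, 8, 2 → queue [10, 9, 8, 2]
Visit 10; enqueue 7, 6 → queue [9, 8, 2, 7, 6]
Visit 9; enqueue 1 → queue [8, 2, 7, 6, 1]
Visit 8 → queue [2, 7, 6, 1]
Visit 2 → queue [7, 6, 1]
Visit 7; enqueue 11 → queue [6, 1, 11]
Visit 6; enqueue 5, 3 → queue [1, 11, 5, 3]
Visit 1 → queue [11, 5, 3]
Visit 11 → queue [5, 3]
Visit 5 → queue [3]
Visit 3 → queue []

4 → 10 → 9 → 8 → 2 → 7 → 6 → 1 → 11 → 5 → 3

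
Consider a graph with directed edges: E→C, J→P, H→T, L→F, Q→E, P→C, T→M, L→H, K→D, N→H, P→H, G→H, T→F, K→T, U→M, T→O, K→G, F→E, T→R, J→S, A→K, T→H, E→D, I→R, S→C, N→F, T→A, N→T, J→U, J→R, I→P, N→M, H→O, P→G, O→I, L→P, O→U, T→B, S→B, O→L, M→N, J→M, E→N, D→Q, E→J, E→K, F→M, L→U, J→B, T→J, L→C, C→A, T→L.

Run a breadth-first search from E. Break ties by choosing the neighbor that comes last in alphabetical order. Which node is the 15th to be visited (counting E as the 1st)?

P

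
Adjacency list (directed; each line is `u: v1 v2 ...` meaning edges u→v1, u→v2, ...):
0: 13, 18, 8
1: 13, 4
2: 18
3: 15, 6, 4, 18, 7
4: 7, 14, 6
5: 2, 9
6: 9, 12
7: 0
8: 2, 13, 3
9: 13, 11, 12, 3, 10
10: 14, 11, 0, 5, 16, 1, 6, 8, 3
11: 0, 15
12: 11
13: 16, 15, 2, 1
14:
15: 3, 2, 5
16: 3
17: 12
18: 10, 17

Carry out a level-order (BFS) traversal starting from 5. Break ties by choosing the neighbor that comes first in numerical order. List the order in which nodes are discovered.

5 2 9 18 3 10 11 12 13 17 4 6 7 15 0 1 8 14 16

Visit 5; enqueue 2, 9 → queue [2, 9]
Visit 2; enqueue 18 → queue [9, 18]
Visit 9; enqueue 3, 10, 11, 12, 13 → queue [18, 3, 10, 11, 12, 13]
Visit 18; enqueue 17 → queue [3, 10, 11, 12, 13, 17]
Visit 3; enqueue 4, 6, 7, 15 → queue [10, 11, 12, 13, 17, 4, 6, 7, 15]
Visit 10; enqueue 0, 1, 8, 14, 16 → queue [11, 12, 13, 17, 4, 6, 7, 15, 0, 1, 8, 14, 16]
Visit 11 → queue [12, 13, 17, 4, 6, 7, 15, 0, 1, 8, 14, 16]
Visit 12 → queue [13, 17, 4, 6, 7, 15, 0, 1, 8, 14, 16]
Visit 13 → queue [17, 4, 6, 7, 15, 0, 1, 8, 14, 16]
Visit 17 → queue [4, 6, 7, 15, 0, 1, 8, 14, 16]
Visit 4 → queue [6, 7, 15, 0, 1, 8, 14, 16]
Visit 6 → queue [7, 15, 0, 1, 8, 14, 16]
Visit 7 → queue [15, 0, 1, 8, 14, 16]
Visit 15 → queue [0, 1, 8, 14, 16]
Visit 0 → queue [1, 8, 14, 16]
Visit 1 → queue [8, 14, 16]
Visit 8 → queue [14, 16]
Visit 14 → queue [16]
Visit 16 → queue []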